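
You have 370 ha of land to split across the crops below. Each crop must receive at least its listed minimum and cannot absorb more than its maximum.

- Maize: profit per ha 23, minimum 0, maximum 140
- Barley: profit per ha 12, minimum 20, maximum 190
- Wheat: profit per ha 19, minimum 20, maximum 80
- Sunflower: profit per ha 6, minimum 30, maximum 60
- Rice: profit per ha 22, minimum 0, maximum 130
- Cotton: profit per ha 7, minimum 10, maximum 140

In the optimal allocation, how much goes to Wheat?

40

Meeting every minimum uses 0+20+20+30+0+10 = 80 ha, leaving 290.
Rank by profit per ha: Maize 23 > Rice 22 > Wheat 19 > Barley 12 > Cotton 7 > Sunflower 6.
Maize: +140 to 140 (cap) ; 150 left.
Give Rice 130 more to hit its cap of 130 ; 20 left.
Only 20 left; Wheat takes them to reach 40.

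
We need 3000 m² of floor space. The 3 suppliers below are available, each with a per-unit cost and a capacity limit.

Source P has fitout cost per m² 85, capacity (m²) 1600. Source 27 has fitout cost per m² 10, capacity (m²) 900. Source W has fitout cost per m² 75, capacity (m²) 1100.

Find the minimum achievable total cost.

176500

Use suppliers in increasing cost order.
Take 900 from Source 27 at 10 → need 2100 more.
Source W at 75: take all 1100 m² → 1000 still needed.
Source P at 85: take 1000 of its 1600 → requirement met.
Cost = 900×10 + 1100×75 + 1000×85 = 176500.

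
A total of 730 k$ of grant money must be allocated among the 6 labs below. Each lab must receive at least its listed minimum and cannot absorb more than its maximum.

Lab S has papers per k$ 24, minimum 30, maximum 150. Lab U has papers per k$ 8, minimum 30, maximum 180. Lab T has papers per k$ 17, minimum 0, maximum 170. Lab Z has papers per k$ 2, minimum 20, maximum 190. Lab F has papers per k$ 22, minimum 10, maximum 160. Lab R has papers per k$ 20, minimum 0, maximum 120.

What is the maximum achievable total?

13330

Meeting every minimum uses 30+30+0+20+10+0 = 90 k$, leaving 640.
Rank by papers per k$: Lab S 24 > Lab F 22 > Lab R 20 > Lab T 17 > Lab U 8 > Lab Z 2.
Lab S: +120 to 150 (cap) → 520 left.
Lab F: +150 to 160 (cap) → 370 left.
Give Lab R 120 more to hit its cap of 120 → 250 left.
Give Lab T 170 more to hit its cap of 170 → 80 left.
Only 80 left; Lab U takes them to reach 110.
Total = 24×150 + 8×110 + 17×170 + 2×20 + 22×160 + 20×120 = 13330.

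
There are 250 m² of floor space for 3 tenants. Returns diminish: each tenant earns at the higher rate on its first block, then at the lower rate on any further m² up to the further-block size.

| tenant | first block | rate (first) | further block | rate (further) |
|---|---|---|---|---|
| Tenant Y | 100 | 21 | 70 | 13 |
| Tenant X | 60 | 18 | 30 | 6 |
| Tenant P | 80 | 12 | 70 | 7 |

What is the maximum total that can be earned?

Treat each block as its own option and order by rate: Tenant Y/first 21 > Tenant X/first 18 > Tenant Y/second 13 > Tenant P/first 12 > Tenant P/second 7 > Tenant X/second 6.
Tenant Y first at 21: fill all 100 — 150 left.
Tenant X first at 18: fill all 60 — 90 left.
Tenant Y second at 13: fill all 70 — 20 left.
Tenant P/first: +20 of 80 at 12; pool empty.
Total = 21×100 + 18×60 + 13×70 + 12×20 = 4330.

4330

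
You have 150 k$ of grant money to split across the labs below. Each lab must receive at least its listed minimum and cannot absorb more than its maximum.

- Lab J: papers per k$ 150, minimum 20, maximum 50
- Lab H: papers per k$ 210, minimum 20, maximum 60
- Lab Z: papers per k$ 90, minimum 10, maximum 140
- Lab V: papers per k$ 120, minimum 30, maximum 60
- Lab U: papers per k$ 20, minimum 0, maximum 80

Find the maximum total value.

24600

Meeting every minimum uses 20+20+10+30+0 = 80 k$, leaving 70.
Order the labs by papers per k$: Lab H 210 > Lab J 150 > Lab V 120 > Lab Z 90 > Lab U 20.
Give Lab H 40 more to hit its cap of 60 → 30 left.
Give Lab J 30 more to hit its cap of 50 → 0 left.
Total = 150×50 + 210×60 + 90×10 + 120×30 = 24600.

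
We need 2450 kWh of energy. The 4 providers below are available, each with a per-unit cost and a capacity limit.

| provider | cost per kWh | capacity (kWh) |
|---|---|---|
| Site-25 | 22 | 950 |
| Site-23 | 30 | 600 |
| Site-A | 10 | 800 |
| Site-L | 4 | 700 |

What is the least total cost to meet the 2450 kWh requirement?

Cheapest first:
Take 700 from Site-L at 4 — need 1750 more.
Site-A at 10: take all 800 kWh — 950 still needed.
Site-25 at 22: take all 950 kWh — 0 still needed.
Site-23: unused.
Cost = 700×4 + 800×10 + 950×22 = 31700.

31700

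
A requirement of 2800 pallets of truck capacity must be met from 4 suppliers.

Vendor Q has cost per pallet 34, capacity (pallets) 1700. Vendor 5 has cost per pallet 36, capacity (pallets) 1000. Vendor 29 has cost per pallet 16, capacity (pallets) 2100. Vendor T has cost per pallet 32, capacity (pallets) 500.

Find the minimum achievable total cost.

56400

Fill from the cheapest supplier first.
Take 2100 from Vendor 29 at 16 ; need 700 more.
Vendor T (32): use full 500 ; 200 pallets to go.
Take 200 from Vendor Q at 34 to finish.
Vendor 5: unused.
Cost = 2100×16 + 500×32 + 200×34 = 56400.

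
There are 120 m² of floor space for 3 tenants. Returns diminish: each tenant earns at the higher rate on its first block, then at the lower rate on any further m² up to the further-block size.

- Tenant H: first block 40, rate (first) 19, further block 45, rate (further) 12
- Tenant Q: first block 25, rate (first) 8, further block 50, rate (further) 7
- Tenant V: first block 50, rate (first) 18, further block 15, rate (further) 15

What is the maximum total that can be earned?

Order all 6 blocks by rate: Tenant H/tier1 19 > Tenant V/tier1 18 > Tenant V/tier2 15 > Tenant H/tier2 12 > Tenant Q/tier1 8 > Tenant Q/tier2 7.
Tenant H tier1 at 19: fill all 40 — 80 left.
Tenant V/tier1 (18): +50 — 30 left.
Tenant V tier2 at 15: fill all 15 — 15 left.
Tenant H/tier2: +15 of 45 at 12; pool empty.
Total = 19×40 + 18×50 + 15×15 + 12×15 = 2065.

2065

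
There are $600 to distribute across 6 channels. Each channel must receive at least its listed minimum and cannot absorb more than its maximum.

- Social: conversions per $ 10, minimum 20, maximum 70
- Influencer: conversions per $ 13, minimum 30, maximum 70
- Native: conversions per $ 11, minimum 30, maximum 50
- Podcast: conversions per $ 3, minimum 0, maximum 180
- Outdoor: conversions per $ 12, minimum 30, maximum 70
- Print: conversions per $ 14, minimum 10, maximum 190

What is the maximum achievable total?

Meeting every minimum uses 20+30+30+0+30+10 = 120 $, leaving 480.
Highest conversions per $ first: Print 14 > Influencer 13 > Outdoor 12 > Native 11 > Social 10 > Podcast 3.
Give Print 180 more to hit its cap of 190 ; 300 left.
Influencer takes 40 more to reach its cap of 70 ; 260 left.
Give Outdoor 40 more to hit its cap of 70 ; 220 left.
Native: +20 to 50 (cap) ; 200 left.
Give Social 50 more to hit its cap of 70 ; 150 left.
Podcast: +150 (room for 180) → 150. Pool exhausted.
Total = 10×70 + 13×70 + 11×50 + 3×150 + 12×70 + 14×190 = 6110.

6110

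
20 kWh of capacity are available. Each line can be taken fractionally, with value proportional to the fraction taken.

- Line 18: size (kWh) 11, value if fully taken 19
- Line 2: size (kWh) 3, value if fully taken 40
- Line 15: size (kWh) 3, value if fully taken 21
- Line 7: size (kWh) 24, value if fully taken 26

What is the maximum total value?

Sort by value density: Line 2 40/3≈13.3, Line 15 21/3≈7, Line 18 19/11≈1.73, Line 7 26/24≈1.08.
Take all of Line 2 (3 kWh, value 40) ; 17 kWh left.
All 3 kWh of Line 15 fit (value 21) ; 14 remain.
Line 18: take in full, 11 kWh for value 19 ; 3 left.
Fill the last 3 kWh with part of Line 7: 3/24 of it earns 3.25.
Total value = 83.25.

83.25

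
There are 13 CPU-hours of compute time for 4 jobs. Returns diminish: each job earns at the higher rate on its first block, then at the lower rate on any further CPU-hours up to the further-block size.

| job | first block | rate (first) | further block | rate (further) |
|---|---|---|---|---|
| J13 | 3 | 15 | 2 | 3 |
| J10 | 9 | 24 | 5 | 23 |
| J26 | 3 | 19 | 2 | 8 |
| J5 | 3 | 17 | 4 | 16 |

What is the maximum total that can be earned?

308

Order all 8 blocks by rate: J10/tier1 24 > J10/tier2 23 > J26/tier1 19 > J5/tier1 17 > J5/tier2 16 > J13/tier1 15 > J26/tier2 8 > J13/tier2 3.
J10/tier1 (24): +9 — 4 left.
J10/tier2: +4 of 5 at 23; pool empty.
Total = 24×9 + 23×4 = 308.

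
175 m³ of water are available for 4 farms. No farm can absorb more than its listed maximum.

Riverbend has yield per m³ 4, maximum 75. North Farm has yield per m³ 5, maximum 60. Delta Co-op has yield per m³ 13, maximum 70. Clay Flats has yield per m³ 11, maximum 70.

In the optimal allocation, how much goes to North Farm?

Rank by yield per m³: Delta Co-op 13 > Clay Flats 11 > North Farm 5 > Riverbend 4.
Delta Co-op takes 70 to reach its cap of 70 ; 105 left.
Give Clay Flats 70 to hit its cap of 70 ; 35 left.
Only 35 left; North Farm takes them to reach 35.

35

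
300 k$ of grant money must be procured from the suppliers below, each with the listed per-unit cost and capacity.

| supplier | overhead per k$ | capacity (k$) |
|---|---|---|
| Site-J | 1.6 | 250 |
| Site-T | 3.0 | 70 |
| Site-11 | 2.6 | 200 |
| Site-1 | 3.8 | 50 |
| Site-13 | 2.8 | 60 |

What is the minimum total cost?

Fill from the cheapest supplier first.
Take 250 from Site-J at 1.6 → need 50 more.
Site-11 (2.6): take the remaining 50 → done.
Site-13, Site-T, Site-1: unused.
Cost = 250×1.6 + 50×2.6 = 530.

530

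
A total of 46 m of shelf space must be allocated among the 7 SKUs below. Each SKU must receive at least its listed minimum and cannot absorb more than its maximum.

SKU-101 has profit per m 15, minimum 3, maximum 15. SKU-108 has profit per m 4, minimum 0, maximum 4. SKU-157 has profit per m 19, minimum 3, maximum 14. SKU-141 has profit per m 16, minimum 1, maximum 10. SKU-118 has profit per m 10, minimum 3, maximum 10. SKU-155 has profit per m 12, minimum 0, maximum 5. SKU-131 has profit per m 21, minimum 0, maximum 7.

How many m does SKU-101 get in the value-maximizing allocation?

12

Meeting every minimum uses 3+0+3+1+3+0+0 = 10 m, leaving 36.
Order the SKUs by profit per m: SKU-131 21 > SKU-157 19 > SKU-141 16 > SKU-101 15 > SKU-155 12 > SKU-118 10 > SKU-108 4.
SKU-131 takes 7 more to reach its cap of 7 ; 29 left.
SKU-157: +11 to 14 (cap) ; 18 left.
SKU-141 takes 9 more to reach its cap of 10 ; 9 left.
Only 9 left; SKU-101 takes them to reach 12.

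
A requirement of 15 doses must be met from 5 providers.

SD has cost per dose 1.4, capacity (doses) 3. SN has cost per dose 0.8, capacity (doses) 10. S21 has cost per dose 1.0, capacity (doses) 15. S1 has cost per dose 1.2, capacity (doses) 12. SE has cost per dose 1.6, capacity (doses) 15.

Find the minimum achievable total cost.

Use providers in increasing cost order.
Take 10 from SN at 0.8 ; need 5 more.
Take 5 from S21 at 1.0 to finish.
S1, SD, SE: unused.
Cost = 10×0.8 + 5×1.0 = 13.

13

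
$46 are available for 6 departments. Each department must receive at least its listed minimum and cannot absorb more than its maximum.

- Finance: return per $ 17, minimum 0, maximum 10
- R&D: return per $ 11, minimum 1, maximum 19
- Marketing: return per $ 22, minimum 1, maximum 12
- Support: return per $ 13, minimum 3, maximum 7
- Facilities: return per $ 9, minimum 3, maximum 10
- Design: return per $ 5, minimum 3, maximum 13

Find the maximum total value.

688

Meeting every minimum uses 0+1+1+3+3+3 = 11 $, leaving 35.
Rank by return per $: Marketing 22 > Finance 17 > Support 13 > R&D 11 > Facilities 9 > Design 5.
Marketing takes 11 more to reach its cap of 12 — 24 left.
Give Finance 10 more to hit its cap of 10 — 14 left.
Support takes 4 more to reach its cap of 7 — 10 left.
Only 10 left; R&D takes them to reach 11.
Total = 17×10 + 11×11 + 22×12 + 13×7 + 9×3 + 5×3 = 688.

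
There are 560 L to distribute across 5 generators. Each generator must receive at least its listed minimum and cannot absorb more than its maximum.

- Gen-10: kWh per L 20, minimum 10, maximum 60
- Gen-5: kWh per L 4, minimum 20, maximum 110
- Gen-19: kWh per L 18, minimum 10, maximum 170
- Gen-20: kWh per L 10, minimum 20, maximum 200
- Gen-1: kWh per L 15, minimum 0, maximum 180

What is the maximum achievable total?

8340

Meeting every minimum uses 10+20+10+20+0 = 60 L, leaving 500.
Order the generators by kWh per L: Gen-10 20 > Gen-19 18 > Gen-1 15 > Gen-20 10 > Gen-5 4.
Gen-10: +50 to 60 (cap) — 450 left.
Give Gen-19 160 more to hit its cap of 170 — 290 left.
Give Gen-1 180 more to hit its cap of 180 — 110 left.
Gen-20: +110 (room for 180) → 130. Pool exhausted.
Total = 20×60 + 4×20 + 18×170 + 10×130 + 15×180 = 8340.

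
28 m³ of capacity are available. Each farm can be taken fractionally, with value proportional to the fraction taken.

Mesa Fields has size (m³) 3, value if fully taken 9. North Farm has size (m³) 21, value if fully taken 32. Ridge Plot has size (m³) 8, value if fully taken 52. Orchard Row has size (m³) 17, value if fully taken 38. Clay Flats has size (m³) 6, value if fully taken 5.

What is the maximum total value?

99

Best value per unit of size first: Ridge Plot 52/8≈6.5, Mesa Fields 9/3≈3, Orchard Row 38/17≈2.24, North Farm 32/21≈1.52, Clay Flats 5/6≈0.833.
Take all of Ridge Plot (8 m³, value 52) → 20 m³ left.
Mesa Fields: take in full, 3 m³ for value 9 → 17 left.
Take all of Orchard Row (17 m³, value 38) → 0 m³ left.
Total value = 99.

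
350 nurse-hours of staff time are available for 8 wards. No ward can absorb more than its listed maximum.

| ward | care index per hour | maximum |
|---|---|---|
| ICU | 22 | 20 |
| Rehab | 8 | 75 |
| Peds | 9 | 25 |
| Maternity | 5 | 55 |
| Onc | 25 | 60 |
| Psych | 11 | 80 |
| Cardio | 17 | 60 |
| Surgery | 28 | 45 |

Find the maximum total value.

Rank by care index per hour: Surgery 28 > Onc 25 > ICU 22 > Cardio 17 > Psych 11 > Peds 9 > Rehab 8 > Maternity 5.
Surgery takes 45 to reach its cap of 45 — 305 left.
Onc takes 60 to reach its cap of 60 — 245 left.
ICU: +20 to 20 (cap) — 225 left.
Give Cardio 60 to hit its cap of 60 — 165 left.
Give Psych 80 to hit its cap of 80 — 85 left.
Peds: +25 to 25 (cap) — 60 left.
Rehab has room for 75 but only 60 remain, so it gets 60.
Total = 22×20 + 8×60 + 9×25 + 25×60 + 11×80 + 17×60 + 28×45 = 5805.

5805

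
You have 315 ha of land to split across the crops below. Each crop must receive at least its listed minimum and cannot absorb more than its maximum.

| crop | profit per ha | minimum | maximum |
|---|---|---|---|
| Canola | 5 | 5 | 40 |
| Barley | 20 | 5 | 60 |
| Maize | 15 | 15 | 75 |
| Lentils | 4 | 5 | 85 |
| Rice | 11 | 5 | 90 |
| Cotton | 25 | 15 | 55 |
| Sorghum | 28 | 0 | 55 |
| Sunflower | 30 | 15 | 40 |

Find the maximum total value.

Meeting every minimum uses 5+5+15+5+5+15+0+15 = 65 ha, leaving 250.
Highest profit per ha first: Sunflower 30 > Sorghum 28 > Cotton 25 > Barley 20 > Maize 15 > Rice 11 > Canola 5 > Lentils 4.
Sunflower takes 25 more to reach its cap of 40 ; 225 left.
Give Sorghum 55 more to hit its cap of 55 ; 170 left.
Cotton takes 40 more to reach its cap of 55 ; 130 left.
Barley: +55 to 60 (cap) ; 75 left.
Maize takes 60 more to reach its cap of 75 ; 15 left.
Only 15 left; Rice takes them to reach 20.
Total = 5×5 + 20×60 + 15×75 + 4×5 + 11×20 + 25×55 + 28×55 + 30×40 = 6705.

6705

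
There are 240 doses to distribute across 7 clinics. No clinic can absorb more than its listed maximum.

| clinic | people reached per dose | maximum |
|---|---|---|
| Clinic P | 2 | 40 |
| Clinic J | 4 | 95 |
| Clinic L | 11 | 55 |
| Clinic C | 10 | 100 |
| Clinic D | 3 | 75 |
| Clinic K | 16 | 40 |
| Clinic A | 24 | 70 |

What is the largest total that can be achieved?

Order the clinics by people reached per dose: Clinic A 24 > Clinic K 16 > Clinic L 11 > Clinic C 10 > Clinic J 4 > Clinic D 3 > Clinic P 2.
Clinic A takes 70 to reach its cap of 70 — 170 left.
Clinic K: +40 to 40 (cap) — 130 left.
Clinic L: +55 to 55 (cap) — 75 left.
Clinic C has room for 100 but only 75 remain, so it gets 75.
Total = 11×55 + 10×75 + 16×40 + 24×70 = 3675.

3675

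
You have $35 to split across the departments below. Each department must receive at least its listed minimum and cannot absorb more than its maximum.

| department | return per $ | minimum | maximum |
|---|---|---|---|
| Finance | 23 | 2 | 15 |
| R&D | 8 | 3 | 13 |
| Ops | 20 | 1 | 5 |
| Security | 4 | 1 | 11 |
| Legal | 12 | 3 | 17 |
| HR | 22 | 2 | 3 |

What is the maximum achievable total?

635

Meeting every minimum uses 2+3+1+1+3+2 = 12 $, leaving 23.
Rank by return per $: Finance 23 > HR 22 > Ops 20 > Legal 12 > R&D 8 > Security 4.
Give Finance 13 more to hit its cap of 15 — 10 left.
Give HR 1 more to hit its cap of 3 — 9 left.
Ops takes 4 more to reach its cap of 5 — 5 left.
Legal has room for 14 more but only 5 remain, so it gets 8.
Total = 23×15 + 8×3 + 20×5 + 4×1 + 12×8 + 22×3 = 635.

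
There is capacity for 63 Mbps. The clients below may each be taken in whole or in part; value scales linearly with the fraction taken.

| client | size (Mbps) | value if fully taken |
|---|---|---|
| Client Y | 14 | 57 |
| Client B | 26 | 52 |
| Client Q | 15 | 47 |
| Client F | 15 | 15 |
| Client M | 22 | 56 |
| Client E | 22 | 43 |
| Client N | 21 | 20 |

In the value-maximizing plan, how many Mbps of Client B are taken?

Sort by value density: Client Y 57/14≈4.07, Client Q 47/15≈3.13, Client M 56/22≈2.55, Client B 52/26≈2, Client E 43/22≈1.95, Client F 15/15≈1, Client N 20/21≈0.952.
Take all of Client Y (14 Mbps, value 57) ; 49 Mbps left.
Client Q: take in full, 15 Mbps for value 47 ; 34 left.
All 22 Mbps of Client M fit (value 56) ; 12 remain.
12 Mbps left: a 12/26 share of Client B gives 52×12/26 = 24.

12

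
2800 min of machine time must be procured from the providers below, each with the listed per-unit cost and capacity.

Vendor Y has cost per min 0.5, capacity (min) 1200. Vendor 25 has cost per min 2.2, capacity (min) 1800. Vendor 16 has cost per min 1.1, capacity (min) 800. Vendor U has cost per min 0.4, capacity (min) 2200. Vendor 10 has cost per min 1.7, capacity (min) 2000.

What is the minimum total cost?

Fill from the cheapest provider first.
Vendor U at 0.4: take all 2200 min → 600 still needed.
Take 600 from Vendor Y at 0.5 to finish.
Vendor 16, Vendor 10, Vendor 25: unused.
Cost = 2200×0.4 + 600×0.5 = 1180.

1180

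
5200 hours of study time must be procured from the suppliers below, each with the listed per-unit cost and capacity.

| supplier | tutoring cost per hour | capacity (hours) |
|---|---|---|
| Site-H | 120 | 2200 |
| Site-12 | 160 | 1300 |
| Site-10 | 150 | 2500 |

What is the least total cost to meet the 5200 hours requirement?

Cheapest first:
Site-H (120): use full 2200 ; 3000 hours to go.
Take 2500 from Site-10 at 150 ; need 500 more.
Site-12 (160): take the remaining 500 ; done.
Cost = 2200×120 + 2500×150 + 500×160 = 719000.

719000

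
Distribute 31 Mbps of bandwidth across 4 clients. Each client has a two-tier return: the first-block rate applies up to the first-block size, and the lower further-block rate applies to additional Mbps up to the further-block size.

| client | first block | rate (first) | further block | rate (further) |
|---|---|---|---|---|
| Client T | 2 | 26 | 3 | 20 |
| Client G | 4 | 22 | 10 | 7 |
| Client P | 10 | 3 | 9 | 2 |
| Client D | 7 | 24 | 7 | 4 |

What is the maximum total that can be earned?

Treat each block as its own option and order by rate: Client T/T1 26 > Client D/T1 24 > Client G/T1 22 > Client T/T2 20 > Client G/T2 7 > Client D/T2 4 > Client P/T1 3 > Client P/T2 2.
Fill Client T T1 block (2 at 26) ; 29 left.
Client D/T1 (24): +7 ; 22 left.
Fill Client G T1 block (4 at 22) ; 18 left.
Fill Client T T2 block (3 at 20) ; 15 left.
Client G/T2 (7): +10 ; 5 left.
5 remain; put them into Client D T2 at 4.
Total = 26×2 + 24×7 + 22×4 + 20×3 + 7×10 + 4×5 = 458.

458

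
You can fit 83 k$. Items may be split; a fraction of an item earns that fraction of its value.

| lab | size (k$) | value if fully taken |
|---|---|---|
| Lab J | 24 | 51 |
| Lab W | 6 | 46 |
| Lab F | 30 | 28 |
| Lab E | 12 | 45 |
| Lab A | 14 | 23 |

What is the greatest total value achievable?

190.2

Rank by value-to-size ratio: Lab W 46/6≈7.67, Lab E 45/12≈3.75, Lab J 51/24≈2.12, Lab A 23/14≈1.64, Lab F 28/30≈0.933.
Take all of Lab W (6 k$, value 46) — 77 k$ left.
Take all of Lab E (12 k$, value 45) — 65 k$ left.
Lab J: take in full, 24 k$ for value 51 — 41 left.
Take all of Lab A (14 k$, value 23) — 27 k$ left.
Only 27 k$ remain; take 27/30 of Lab F for value 28×27/30 = 25.2.
Total value = 190.2.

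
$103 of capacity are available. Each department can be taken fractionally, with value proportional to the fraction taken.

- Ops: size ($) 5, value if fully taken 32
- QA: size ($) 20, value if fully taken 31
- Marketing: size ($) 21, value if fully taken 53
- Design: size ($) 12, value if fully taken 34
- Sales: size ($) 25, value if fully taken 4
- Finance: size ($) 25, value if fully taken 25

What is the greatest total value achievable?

Rank by value-to-size ratio: Ops 32/5≈6.4, Design 34/12≈2.83, Marketing 53/21≈2.52, QA 31/20≈1.55, Finance 25/25≈1, Sales 4/25≈0.16.
Ops: take in full, 5 $ for value 32 ; 98 left.
All 12 $ of Design fit (value 34) ; 86 remain.
Take all of Marketing (21 $, value 53) ; 65 $ left.
Take all of QA (20 $, value 31) ; 45 $ left.
All 25 $ of Finance fit (value 25) ; 20 remain.
Only 20 $ remain; take 20/25 of Sales for value 4×20/25 = 3.2.
Total value = 178.2.

178.2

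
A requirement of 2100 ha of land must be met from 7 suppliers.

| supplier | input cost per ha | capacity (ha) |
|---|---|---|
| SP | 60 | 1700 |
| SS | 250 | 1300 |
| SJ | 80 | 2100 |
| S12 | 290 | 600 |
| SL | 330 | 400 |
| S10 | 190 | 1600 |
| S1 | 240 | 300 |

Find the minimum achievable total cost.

Use suppliers in increasing cost order.
Take 1700 from SP at 60 → need 400 more.
Take 400 from SJ at 80 to finish.
S10, S1, SS, S12, SL: unused.
Cost = 1700×60 + 400×80 = 134000.

134000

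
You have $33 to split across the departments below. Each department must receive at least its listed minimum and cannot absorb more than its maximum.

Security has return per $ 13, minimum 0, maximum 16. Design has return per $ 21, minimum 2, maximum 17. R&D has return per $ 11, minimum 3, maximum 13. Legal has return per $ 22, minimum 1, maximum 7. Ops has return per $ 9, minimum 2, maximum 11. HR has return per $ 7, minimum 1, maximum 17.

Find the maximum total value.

Meeting every minimum uses 0+2+3+1+2+1 = 9 $, leaving 24.
Order the departments by return per $: Legal 22 > Design 21 > Security 13 > R&D 11 > Ops 9 > HR 7.
Legal: +6 to 7 (cap) ; 18 left.
Design takes 15 more to reach its cap of 17 ; 3 left.
Security: +3 (room for 16) → 3. Pool exhausted.
Total = 13×3 + 21×17 + 11×3 + 22×7 + 9×2 + 7×1 = 608.

608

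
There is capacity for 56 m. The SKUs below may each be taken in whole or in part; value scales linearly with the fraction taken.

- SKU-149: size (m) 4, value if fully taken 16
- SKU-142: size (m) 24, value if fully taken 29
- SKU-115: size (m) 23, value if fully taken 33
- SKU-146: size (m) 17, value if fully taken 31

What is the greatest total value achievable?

94.5

Best value per unit of size first: SKU-149 16/4≈4, SKU-146 31/17≈1.82, SKU-115 33/23≈1.43, SKU-142 29/24≈1.21.
All 4 m of SKU-149 fit (value 16) ; 52 remain.
SKU-146: take in full, 17 m for value 31 ; 35 left.
Take all of SKU-115 (23 m, value 33) ; 12 m left.
Fill the last 12 m with part of SKU-142: 12/24 of it earns 14.5.
Total value = 94.5.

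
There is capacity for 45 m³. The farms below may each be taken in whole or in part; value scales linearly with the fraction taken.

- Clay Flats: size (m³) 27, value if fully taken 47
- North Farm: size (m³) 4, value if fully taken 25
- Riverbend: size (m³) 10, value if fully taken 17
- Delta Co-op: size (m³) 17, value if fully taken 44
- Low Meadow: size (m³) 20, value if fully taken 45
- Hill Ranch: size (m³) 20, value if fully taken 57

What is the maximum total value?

Rank by value-to-size ratio: North Farm 25/4≈6.25, Hill Ranch 57/20≈2.85, Delta Co-op 44/17≈2.59, Low Meadow 45/20≈2.25, Clay Flats 47/27≈1.74, Riverbend 17/10≈1.7.
All 4 m³ of North Farm fit (value 25) ; 41 remain.
Take all of Hill Ranch (20 m³, value 57) ; 21 m³ left.
Take all of Delta Co-op (17 m³, value 44) ; 4 m³ left.
Fill the last 4 m³ with part of Low Meadow: 4/20 of it earns 9.
Total value = 135.

135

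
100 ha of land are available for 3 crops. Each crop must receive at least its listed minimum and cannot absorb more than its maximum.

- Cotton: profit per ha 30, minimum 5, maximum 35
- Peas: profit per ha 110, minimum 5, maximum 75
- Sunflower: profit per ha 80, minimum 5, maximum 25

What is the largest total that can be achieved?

Meeting every minimum uses 5+5+5 = 15 ha, leaving 85.
Highest profit per ha first: Peas 110 > Sunflower 80 > Cotton 30.
Peas: +70 to 75 (cap) — 15 left.
Sunflower: +15 (room for 20) → 20. Pool exhausted.
Total = 30×5 + 110×75 + 80×20 = 10000.

10000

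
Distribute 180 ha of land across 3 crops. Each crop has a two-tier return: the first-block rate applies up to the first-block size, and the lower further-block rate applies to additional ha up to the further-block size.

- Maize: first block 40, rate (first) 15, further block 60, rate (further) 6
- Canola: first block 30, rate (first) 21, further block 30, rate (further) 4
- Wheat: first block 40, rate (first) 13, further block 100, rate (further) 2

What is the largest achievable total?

Order all 6 blocks by rate: Canola/T1 21 > Maize/T1 15 > Wheat/T1 13 > Maize/T2 6 > Canola/T2 4 > Wheat/T2 2.
Canola T1 at 21: fill all 30 — 150 left.
Fill Maize T1 block (40 at 15) — 110 left.
Wheat T1 at 13: fill all 40 — 70 left.
Maize/T2 (6): +60 — 10 left.
10 remain; put them into Canola T2 at 4.
Total = 21×30 + 15×40 + 13×40 + 6×60 + 4×10 = 2150.

2150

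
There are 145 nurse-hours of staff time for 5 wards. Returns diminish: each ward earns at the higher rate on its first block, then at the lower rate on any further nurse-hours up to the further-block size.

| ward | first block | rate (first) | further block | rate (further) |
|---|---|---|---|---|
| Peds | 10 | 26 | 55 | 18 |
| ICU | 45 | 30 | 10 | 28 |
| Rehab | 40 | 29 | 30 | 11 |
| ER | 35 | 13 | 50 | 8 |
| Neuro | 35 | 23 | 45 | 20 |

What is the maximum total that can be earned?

Rank every tier by rate: ICU/first 30 > Rehab/first 29 > ICU/second 28 > Peds/first 26 > Neuro/first 23 > Neuro/second 20 > Peds/second 18 > ER/first 13 > Rehab/second 11 > ER/second 8.
ICU first at 30: fill all 45 → 100 left.
Rehab/first (29): +40 → 60 left.
Fill ICU second block (10 at 28) → 50 left.
Peds/first (26): +10 → 40 left.
Fill Neuro first block (35 at 23) → 5 left.
Neuro/second: +5 of 45 at 20; pool empty.
Total = 30×45 + 29×40 + 28×10 + 26×10 + 23×35 + 20×5 = 3955.

3955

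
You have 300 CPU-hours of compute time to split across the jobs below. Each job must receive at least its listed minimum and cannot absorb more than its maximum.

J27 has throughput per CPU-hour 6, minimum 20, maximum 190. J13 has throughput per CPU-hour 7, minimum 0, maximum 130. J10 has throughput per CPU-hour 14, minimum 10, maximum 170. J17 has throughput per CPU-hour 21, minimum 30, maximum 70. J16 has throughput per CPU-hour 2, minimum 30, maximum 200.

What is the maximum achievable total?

4100

Meeting every minimum uses 20+0+10+30+30 = 90 CPU-hours, leaving 210.
Rank by throughput per CPU-hour: J17 21 > J10 14 > J13 7 > J27 6 > J16 2.
J17: +40 to 70 (cap) — 170 left.
Give J10 160 more to hit its cap of 170 — 10 left.
J13: +10 (room for 130) → 10. Pool exhausted.
Total = 6×20 + 7×10 + 14×170 + 21×70 + 2×30 = 4100.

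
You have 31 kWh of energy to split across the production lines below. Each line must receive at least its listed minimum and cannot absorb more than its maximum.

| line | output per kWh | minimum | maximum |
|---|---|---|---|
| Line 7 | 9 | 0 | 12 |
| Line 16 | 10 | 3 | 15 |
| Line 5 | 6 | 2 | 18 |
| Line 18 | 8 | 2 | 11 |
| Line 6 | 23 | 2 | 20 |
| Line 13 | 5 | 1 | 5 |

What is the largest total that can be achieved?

Meeting every minimum uses 0+3+2+2+2+1 = 10 kWh, leaving 21.
Rank by output per kWh: Line 6 23 > Line 16 10 > Line 7 9 > Line 18 8 > Line 5 6 > Line 13 5.
Line 6 takes 18 more to reach its cap of 20 ; 3 left.
Line 16 has room for 12 more but only 3 remain, so it gets 6.
Total = 10×6 + 6×2 + 8×2 + 23×20 + 5×1 = 553.

553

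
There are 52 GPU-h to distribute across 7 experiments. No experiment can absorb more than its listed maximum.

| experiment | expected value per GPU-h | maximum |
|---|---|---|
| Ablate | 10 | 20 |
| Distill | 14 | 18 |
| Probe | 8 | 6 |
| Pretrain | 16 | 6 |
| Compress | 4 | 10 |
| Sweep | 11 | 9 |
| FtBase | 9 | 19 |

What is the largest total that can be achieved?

637

Order the experiments by expected value per GPU-h: Pretrain 16 > Distill 14 > Sweep 11 > Ablate 10 > FtBase 9 > Probe 8 > Compress 4.
Give Pretrain 6 to hit its cap of 6 ; 46 left.
Distill: +18 to 18 (cap) ; 28 left.
Give Sweep 9 to hit its cap of 9 ; 19 left.
Only 19 left; Ablate takes them to reach 19.
Total = 10×19 + 14×18 + 16×6 + 11×9 = 637.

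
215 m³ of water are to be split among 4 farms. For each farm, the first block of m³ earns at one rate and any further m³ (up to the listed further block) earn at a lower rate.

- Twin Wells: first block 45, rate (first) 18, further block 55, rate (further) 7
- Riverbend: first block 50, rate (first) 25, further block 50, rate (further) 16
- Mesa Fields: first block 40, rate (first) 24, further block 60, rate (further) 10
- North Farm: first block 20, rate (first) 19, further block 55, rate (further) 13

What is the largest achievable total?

4330

Treat each block as its own option and order by rate: Riverbend/first 25 > Mesa Fields/first 24 > North Farm/first 19 > Twin Wells/first 18 > Riverbend/second 16 > North Farm/second 13 > Mesa Fields/second 10 > Twin Wells/second 7.
Riverbend first at 25: fill all 50 → 165 left.
Fill Mesa Fields first block (40 at 24) → 125 left.
Fill North Farm first block (20 at 19) → 105 left.
Twin Wells first at 18: fill all 45 → 60 left.
Riverbend second at 16: fill all 50 → 10 left.
North Farm second at 13: only 10 left, fill 10.
Total = 25×50 + 24×40 + 19×20 + 18×45 + 16×50 + 13×10 = 4330.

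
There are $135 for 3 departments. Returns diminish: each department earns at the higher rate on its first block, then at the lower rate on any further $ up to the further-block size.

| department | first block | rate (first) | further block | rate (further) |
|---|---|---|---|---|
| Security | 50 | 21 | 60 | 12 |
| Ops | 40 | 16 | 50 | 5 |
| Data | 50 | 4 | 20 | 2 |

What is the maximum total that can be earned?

2230

Order all 6 blocks by rate: Security/T1 21 > Ops/T1 16 > Security/T2 12 > Ops/T2 5 > Data/T1 4 > Data/T2 2.
Fill Security T1 block (50 at 21) — 85 left.
Fill Ops T1 block (40 at 16) — 45 left.
Security T2 at 12: only 45 left, fill 45.
Total = 21×50 + 16×40 + 12×45 = 2230.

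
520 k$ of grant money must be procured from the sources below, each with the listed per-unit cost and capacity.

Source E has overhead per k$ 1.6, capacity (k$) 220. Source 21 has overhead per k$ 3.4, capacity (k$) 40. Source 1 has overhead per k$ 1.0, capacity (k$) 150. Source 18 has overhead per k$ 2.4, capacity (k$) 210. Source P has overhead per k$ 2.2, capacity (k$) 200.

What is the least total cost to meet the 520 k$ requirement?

832

Cheapest first:
Source 1 at 1.0: take all 150 k$ → 370 still needed.
Source E (1.6): use full 220 → 150 k$ to go.
Take 150 from Source P at 2.2 to finish.
Source 18, Source 21: unused.
Cost = 150×1.0 + 220×1.6 + 150×2.2 = 832.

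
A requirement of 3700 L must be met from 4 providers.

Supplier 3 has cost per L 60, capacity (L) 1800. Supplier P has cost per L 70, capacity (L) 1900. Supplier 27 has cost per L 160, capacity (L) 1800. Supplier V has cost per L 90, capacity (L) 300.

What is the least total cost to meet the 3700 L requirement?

241000

Cheapest first:
Take 1800 from Supplier 3 at 60 ; need 1900 more.
Take 1900 from Supplier P at 70 ; need 0 more.
Supplier V, Supplier 27: unused.
Cost = 1800×60 + 1900×70 = 241000.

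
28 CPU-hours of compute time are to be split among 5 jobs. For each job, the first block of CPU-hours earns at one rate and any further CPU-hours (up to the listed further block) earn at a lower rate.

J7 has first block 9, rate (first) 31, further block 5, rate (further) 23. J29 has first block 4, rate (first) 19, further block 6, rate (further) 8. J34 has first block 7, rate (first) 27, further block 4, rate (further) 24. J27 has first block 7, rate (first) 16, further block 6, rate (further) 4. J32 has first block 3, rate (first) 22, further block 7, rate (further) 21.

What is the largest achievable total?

Treat each block as its own option and order by rate: J7/first 31 > J34/first 27 > J34/second 24 > J7/second 23 > J32/first 22 > J32/second 21 > J29/first 19 > J27/first 16 > J29/second 8 > J27/second 4.
Fill J7 first block (9 at 31) — 19 left.
J34 first at 27: fill all 7 — 12 left.
Fill J34 second block (4 at 24) — 8 left.
J7 second at 23: fill all 5 — 3 left.
Fill J32 first block (3 at 22) — 0 left.
Total = 31×9 + 27×7 + 24×4 + 23×5 + 22×3 = 745.

745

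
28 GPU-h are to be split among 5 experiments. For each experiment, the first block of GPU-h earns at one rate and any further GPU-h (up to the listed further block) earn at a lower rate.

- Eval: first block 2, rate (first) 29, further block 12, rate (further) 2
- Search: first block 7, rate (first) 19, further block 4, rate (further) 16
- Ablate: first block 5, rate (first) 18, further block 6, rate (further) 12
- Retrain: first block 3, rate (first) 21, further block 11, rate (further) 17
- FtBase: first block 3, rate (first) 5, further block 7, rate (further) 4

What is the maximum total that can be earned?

Order all 10 blocks by rate: Eval/T1 29 > Retrain/T1 21 > Search/T1 19 > Ablate/T1 18 > Retrain/T2 17 > Search/T2 16 > Ablate/T2 12 > FtBase/T1 5 > FtBase/T2 4 > Eval/T2 2.
Eval T1 at 29: fill all 2 → 26 left.
Fill Retrain T1 block (3 at 21) → 23 left.
Fill Search T1 block (7 at 19) → 16 left.
Ablate/T1 (18): +5 → 11 left.
Fill Retrain T2 block (11 at 17) → 0 left.
Total = 29×2 + 21×3 + 19×7 + 18×5 + 17×11 = 531.

531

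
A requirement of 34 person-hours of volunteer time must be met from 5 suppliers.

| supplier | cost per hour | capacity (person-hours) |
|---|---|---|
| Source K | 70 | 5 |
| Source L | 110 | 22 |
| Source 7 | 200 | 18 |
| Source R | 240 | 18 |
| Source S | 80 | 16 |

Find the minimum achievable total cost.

Cheapest first:
Source K (70): use full 5 ; 29 person-hours to go.
Source S (80): use full 16 ; 13 person-hours to go.
Source L at 110: take 13 of its 22 ; requirement met.
Source 7, Source R: unused.
Cost = 5×70 + 16×80 + 13×110 = 3060.

3060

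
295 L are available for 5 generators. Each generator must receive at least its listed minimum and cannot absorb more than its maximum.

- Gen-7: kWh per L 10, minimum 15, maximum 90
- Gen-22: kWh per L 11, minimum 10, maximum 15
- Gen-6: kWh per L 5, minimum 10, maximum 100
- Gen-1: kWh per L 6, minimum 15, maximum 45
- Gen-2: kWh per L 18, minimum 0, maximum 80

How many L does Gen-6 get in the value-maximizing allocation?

65

Meeting every minimum uses 15+10+10+15+0 = 50 L, leaving 245.
Highest kWh per L first: Gen-2 18 > Gen-22 11 > Gen-7 10 > Gen-1 6 > Gen-6 5.
Give Gen-2 80 more to hit its cap of 80 — 165 left.
Gen-22 takes 5 more to reach its cap of 15 — 160 left.
Gen-7 takes 75 more to reach its cap of 90 — 85 left.
Give Gen-1 30 more to hit its cap of 45 — 55 left.
Only 55 left; Gen-6 takes them to reach 65.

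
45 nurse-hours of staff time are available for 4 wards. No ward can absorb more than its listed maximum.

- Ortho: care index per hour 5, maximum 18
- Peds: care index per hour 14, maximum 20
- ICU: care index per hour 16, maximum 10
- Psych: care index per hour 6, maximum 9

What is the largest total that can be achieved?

524

Rank by care index per hour: ICU 16 > Peds 14 > Psych 6 > Ortho 5.
Give ICU 10 to hit its cap of 10 — 35 left.
Peds: +20 to 20 (cap) — 15 left.
Give Psych 9 to hit its cap of 9 — 6 left.
Ortho: +6 (room for 18) → 6. Pool exhausted.
Total = 5×6 + 14×20 + 16×10 + 6×9 = 524.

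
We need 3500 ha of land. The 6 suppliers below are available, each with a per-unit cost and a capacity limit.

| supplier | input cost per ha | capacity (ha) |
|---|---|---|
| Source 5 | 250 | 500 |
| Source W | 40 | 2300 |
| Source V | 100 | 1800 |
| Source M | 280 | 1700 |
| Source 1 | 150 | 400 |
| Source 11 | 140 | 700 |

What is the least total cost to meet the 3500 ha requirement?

212000

Cheapest first:
Take 2300 from Source W at 40 — need 1200 more.
Source V at 100: take 1200 of its 1800 — requirement met.
Source 11, Source 1, Source 5, Source M: unused.
Cost = 2300×40 + 1200×100 = 212000.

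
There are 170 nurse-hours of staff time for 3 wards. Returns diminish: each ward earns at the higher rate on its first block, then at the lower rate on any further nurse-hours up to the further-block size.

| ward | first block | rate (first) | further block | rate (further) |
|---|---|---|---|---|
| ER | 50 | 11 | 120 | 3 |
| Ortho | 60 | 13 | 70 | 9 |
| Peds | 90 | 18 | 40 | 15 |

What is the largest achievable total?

Order all 6 blocks by rate: Peds/first 18 > Peds/second 15 > Ortho/first 13 > ER/first 11 > Ortho/second 9 > ER/second 3.
Fill Peds first block (90 at 18) — 80 left.
Peds/second (15): +40 — 40 left.
Ortho/first: +40 of 60 at 13; pool empty.
Total = 18×90 + 15×40 + 13×40 = 2740.

2740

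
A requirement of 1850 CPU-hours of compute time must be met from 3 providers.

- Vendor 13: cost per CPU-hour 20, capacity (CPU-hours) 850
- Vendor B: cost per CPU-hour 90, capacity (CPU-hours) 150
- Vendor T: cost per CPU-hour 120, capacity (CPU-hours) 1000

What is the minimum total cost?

132500

Fill from the cheapest provider first.
Vendor 13 (20): use full 850 — 1000 CPU-hours to go.
Vendor B (90): use full 150 — 850 CPU-hours to go.
Vendor T (120): take the remaining 850 — done.
Cost = 850×20 + 150×90 + 850×120 = 132500.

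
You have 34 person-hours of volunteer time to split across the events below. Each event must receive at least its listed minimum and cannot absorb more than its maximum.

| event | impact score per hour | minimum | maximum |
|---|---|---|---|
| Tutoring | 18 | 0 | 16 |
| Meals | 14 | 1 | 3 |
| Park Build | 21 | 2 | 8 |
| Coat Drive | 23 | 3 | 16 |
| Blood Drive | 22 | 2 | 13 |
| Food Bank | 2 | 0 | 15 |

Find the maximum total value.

752

Meeting every minimum uses 0+1+2+3+2+0 = 8 person-hours, leaving 26.
Rank by impact score per hour: Coat Drive 23 > Blood Drive 22 > Park Build 21 > Tutoring 18 > Meals 14 > Food Bank 2.
Coat Drive takes 13 more to reach its cap of 16 — 13 left.
Blood Drive takes 11 more to reach its cap of 13 — 2 left.
Only 2 left; Park Build takes them to reach 4.
Total = 14×1 + 21×4 + 23×16 + 22×13 = 752.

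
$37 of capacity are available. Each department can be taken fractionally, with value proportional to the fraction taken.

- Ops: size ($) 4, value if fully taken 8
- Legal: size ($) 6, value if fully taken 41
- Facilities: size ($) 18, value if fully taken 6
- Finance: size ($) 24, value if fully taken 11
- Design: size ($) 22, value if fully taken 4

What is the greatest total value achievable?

61

Best value per unit of size first: Legal 41/6≈6.83, Ops 8/4≈2, Finance 11/24≈0.458, Facilities 6/18≈0.333, Design 4/22≈0.182.
Legal: take in full, 6 $ for value 41 → 31 left.
Take all of Ops (4 $, value 8) → 27 $ left.
Finance: take in full, 24 $ for value 11 → 3 left.
Only 3 $ remain; take 3/18 of Facilities for value 6×3/18 = 1.
Total value = 61.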